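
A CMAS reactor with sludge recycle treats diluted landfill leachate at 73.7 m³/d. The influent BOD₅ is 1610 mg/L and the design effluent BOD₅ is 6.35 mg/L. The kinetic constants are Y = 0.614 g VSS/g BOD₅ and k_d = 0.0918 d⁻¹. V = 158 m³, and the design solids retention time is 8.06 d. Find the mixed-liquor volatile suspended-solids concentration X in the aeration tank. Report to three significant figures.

X ≈ 2130 mg/L

From V·X·(1 + k_d·θ_c) = Y·Q·(S₀ − S)·θ_c: X = 0.614 × 73.7 × (1610 − 6.35) × 8.06 / [158 × (1 + 0.0918 × 8.06)] = 2128 mg/L.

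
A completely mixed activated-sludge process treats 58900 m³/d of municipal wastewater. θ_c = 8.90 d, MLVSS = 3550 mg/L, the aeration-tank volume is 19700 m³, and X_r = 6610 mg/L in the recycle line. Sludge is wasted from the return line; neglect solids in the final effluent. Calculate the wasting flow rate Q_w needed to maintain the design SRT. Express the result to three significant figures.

θ_c = V·X/(Q_w·X_r) when wasting from the recycle, so Q_w = V·X/(θ_c·X_r) = 19700 × 3550 / (8.90 × 6610) = 1189 m³/d.

Q_w ≈ 1190 m³/d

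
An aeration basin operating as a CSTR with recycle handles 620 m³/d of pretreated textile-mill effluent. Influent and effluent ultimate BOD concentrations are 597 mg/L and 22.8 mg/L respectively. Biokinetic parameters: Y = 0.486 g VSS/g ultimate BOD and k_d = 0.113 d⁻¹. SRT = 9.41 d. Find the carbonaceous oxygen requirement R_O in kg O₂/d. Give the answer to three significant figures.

R_O ≈ 237 kg O₂/d

Observed yield with endogenous decay: Y_obs = Y / (1 + k_d·θ_c) = 0.486 / (1 + 0.113 × 9.41) = 0.486 / 2.063 = 0.2355 g VSS/g ultimate BOD.
Mass of ultimate BOD removed per day: Q(S₀ − S) = 620 × 574.2 g/m³ = 356.0 kg/d.
Biomass synthesised: P_X = Y_obs × 356.0 = 83.85 kg VSS/d.
Carbonaceous O₂ demand = substrate oxidised − cell-mass equivalent = 356.0 − 1.42 × 83.85 = 236.9 kg O₂/d.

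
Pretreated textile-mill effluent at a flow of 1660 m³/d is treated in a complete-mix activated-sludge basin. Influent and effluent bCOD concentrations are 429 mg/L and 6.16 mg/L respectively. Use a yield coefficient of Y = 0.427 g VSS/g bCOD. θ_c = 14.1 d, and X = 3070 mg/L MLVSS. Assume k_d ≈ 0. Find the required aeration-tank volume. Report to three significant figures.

Biomass mass balance (decay neglected): V·X = Y·Q·(S₀ − S)·θ_c, so V = 0.427 × 1660 × (429 − 6.16) × 14.1 / 3070 = 1377 m³.

V ≈ 1380 m³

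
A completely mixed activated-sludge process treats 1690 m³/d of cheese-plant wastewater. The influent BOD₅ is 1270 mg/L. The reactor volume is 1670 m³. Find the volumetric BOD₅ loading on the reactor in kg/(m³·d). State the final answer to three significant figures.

L_v ≈ 1.29 kg BOD₅/(m³·d)

L_v = Q S₀ / V = 1690 × 1270 × 10⁻³ / 1670 = 1.285 kg/(m³·d).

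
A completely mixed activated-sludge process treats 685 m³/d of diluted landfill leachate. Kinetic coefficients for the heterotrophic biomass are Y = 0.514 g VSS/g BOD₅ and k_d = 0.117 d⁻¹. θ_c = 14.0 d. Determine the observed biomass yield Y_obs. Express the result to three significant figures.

Y_obs = Y / (1 + k_d θ_c) = 0.514 / (1 + 0.117 × 14.0) = 0.514 / 2.638 = 0.1948.

Y_obs ≈ 0.195 g VSS/g BOD₅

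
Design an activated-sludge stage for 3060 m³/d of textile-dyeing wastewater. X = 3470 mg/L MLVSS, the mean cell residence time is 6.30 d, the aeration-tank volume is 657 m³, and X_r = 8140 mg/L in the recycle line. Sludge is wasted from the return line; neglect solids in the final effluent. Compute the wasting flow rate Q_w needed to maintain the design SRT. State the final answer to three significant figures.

Q_w ≈ 44.5 m³/d

θ_c = V·X/(Q_w·X_r) when wasting from the recycle, so Q_w = V·X/(θ_c·X_r) = 657.0 × 3470 / (6.30 × 8140) = 44.46 m³/d.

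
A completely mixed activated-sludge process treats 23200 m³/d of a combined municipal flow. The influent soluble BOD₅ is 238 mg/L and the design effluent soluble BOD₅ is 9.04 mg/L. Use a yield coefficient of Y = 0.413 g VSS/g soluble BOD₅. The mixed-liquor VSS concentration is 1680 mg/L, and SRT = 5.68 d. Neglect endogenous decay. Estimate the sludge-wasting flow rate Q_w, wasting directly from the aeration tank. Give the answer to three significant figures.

V·X = Y·Q·ΔS·θ_c gives V = 0.413 × 23200 × (238 − 9.04) × 5.68 / 1680 = 7417 m³.
With mixed-liquor wasting, θ_c = V/Q_w, so Q_w = V/θ_c = 7417/5.68 = 1306 m³/d.

Q_w ≈ 1310 m³/d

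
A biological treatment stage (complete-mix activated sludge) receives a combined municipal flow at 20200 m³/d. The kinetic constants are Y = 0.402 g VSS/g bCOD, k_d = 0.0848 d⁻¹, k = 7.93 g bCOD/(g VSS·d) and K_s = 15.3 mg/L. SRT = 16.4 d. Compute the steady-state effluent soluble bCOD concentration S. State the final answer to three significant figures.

From the Monod/SRT balance for a CMAS, S = K_s·(1+k_d θ_c)/[θ_c·(Y k − k_d) − 1] = 15.3 × (1 + 0.0848 × 16.4) / [16.4 × (0.402 × 7.93 − 0.0848) − 1] = 36.58 / 49.89 = 0.7332 mg/L.

S ≈ 0.733 mg/L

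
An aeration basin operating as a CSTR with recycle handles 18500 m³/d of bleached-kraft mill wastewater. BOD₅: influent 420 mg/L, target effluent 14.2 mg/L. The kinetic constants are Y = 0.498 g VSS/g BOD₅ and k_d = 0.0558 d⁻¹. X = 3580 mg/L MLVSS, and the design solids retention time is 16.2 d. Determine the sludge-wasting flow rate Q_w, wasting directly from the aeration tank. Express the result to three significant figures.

Rearranging the biomass balance for a CMAS with decay, V = Y·Q·ΔS·θ_c / [X·(1+k_d θ_c)] = 0.498 × 18500 × (420 − 14.2) × 16.2 / [3580 × (1 + 0.0558 × 16.2)] = 6.06×10^7 / 6816 = 8886 m³.
Wasting from the aeration tank: Q_w = V / θ_c = 8886 / 16.2 = 548.5 m³/d.

Q_w ≈ 548 m³/d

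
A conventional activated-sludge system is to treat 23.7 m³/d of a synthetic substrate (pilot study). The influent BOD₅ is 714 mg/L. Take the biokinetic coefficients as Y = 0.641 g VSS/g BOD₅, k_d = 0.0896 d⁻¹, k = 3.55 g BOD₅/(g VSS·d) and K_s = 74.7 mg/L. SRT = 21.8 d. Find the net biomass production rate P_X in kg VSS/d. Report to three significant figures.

Effluent substrate depends only on kinetics and SRT: S = K_s(1 + k_d θ_c) / [θ_c(Yk − k_d) − 1] = 74.7 × (1 + 0.0896 × 21.8) / [21.8 × (0.641 × 3.55 − 0.0896) − 1] = 220.6 / 46.65 = 4.729 mg/L.
Observed yield with endogenous decay: Y_obs = Y / (1 + k_d·θ_c) = 0.641 / (1 + 0.0896 × 21.8) = 0.641 / 2.953 = 0.2170 g VSS/g BOD₅.
Q·(S₀ − S) = 23.7 × (714 − 4.73) × 10⁻³ = 16.81 kg/d removed.
So the net sludge growth is P_X = 0.2170 × 16.81 = 3.648 kg VSS/d.

P_X ≈ 3.65 kg VSS/d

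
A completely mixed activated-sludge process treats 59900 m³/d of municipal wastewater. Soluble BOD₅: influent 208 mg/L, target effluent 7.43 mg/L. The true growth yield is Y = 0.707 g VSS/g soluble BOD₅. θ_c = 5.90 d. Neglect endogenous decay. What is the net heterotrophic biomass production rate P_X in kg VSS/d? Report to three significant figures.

No decay correction is needed, so Y_obs = Y = 0.707.
Substrate removed = Q·(S₀ − S) = 59900 m³/d × (208 − 7.43) g/m³ = 1.2×10^7 g/d = 12014 kg/d.
So the net sludge growth is P_X = 0.7070 × 12014 = 8494 kg VSS/d.

P_X ≈ 8490 kg VSS/d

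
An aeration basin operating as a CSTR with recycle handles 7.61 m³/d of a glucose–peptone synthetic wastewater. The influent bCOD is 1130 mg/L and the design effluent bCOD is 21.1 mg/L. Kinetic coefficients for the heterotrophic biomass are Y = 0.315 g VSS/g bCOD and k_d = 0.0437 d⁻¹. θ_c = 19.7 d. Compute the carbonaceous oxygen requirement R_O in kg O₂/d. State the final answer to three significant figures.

The observed yield is Y_obs = Y/(1 + k_d·θ_c) = 0.315 / (1 + 0.0437 × 19.7) = 0.315 / 1.861 = 0.1693 g VSS per g bCOD removed.
ΔS = 1130 − 21.1 = 1109 mg/L, so the substrate removal rate is 7.61 × 1109/1000 = 8.439 kg bCOD/d.
Biomass synthesised: P_X = Y_obs × 8.439 = 1.428 kg VSS/d.
R_O = Q·ΔS − 1.42 P_X = 8.439 − 2.028 = 6.410 kg O₂/d.

R_O ≈ 6.41 kg O₂/d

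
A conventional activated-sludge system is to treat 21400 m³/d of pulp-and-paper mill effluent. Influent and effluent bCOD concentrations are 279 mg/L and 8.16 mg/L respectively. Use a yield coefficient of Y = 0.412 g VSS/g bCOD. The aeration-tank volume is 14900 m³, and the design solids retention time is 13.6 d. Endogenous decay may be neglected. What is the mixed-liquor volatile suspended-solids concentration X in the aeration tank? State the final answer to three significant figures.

Without decay, X = Y Q (S₀−S) θ_c / V = 0.412 × 21400 × (279 − 8.16) × 13.6 / 14900 = 2180 mg/L.

X ≈ 2180 mg/L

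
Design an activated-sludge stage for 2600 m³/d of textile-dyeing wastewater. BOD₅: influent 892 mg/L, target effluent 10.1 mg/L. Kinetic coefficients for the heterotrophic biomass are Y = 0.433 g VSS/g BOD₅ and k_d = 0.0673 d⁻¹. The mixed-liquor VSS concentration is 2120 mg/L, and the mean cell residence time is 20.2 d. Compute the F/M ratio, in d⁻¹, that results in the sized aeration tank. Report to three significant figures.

From the SRT design equation V = Y Q (S₀−S) θ_c / [X (1 + k_d θ_c)] = 0.433 × 2600 × (892 − 10.1) × 20.2 / [2120 × (1 + 0.0673 × 20.2)] = 2.01×10^7 / 5002 = 4009 m³.
F/M = Q·S₀ / (V·X) = 2600 × 892 / (4009 × 2120) = 0.2728 g BOD₅·(g VSS·d)⁻¹.

F/M ≈ 0.273 d⁻¹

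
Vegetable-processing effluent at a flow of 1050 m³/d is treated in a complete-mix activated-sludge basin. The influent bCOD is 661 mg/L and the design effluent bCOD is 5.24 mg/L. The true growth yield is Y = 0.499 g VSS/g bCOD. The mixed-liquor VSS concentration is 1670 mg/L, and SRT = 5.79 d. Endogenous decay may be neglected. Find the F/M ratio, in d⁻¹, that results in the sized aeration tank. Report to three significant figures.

F/M ≈ 0.349 d⁻¹

With k_d = 0 the design equation reduces to V = Y Q (S₀−S) θ_c / X = 0.499 × 1050 × (661 − 5.24) × 5.79 / 1670 = 1191 m³.
Food-to-microorganism ratio F/M = Q S₀ / (V X) = 1050 × 661 / (1191 × 1670) = 0.3489 d⁻¹.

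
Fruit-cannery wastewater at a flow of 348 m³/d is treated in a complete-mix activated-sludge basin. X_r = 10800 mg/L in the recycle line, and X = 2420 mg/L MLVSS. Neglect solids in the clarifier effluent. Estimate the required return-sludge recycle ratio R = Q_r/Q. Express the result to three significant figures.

R ≈ 0.289

Mass balance around the secondary clarifier (neglecting effluent solids): R = X / (X_r − X) = 2420 / (10800 − 2420) = 0.2888.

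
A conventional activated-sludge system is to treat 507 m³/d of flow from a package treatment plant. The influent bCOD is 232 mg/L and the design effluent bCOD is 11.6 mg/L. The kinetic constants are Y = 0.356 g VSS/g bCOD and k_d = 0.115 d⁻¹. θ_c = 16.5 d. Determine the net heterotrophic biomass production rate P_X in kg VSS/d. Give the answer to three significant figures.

P_X ≈ 13.7 kg VSS/d

Correct the yield for decay: Y_obs = Y/(1 + k_d θ_c) = 0.356 / (1 + 0.115 × 16.5) = 0.356 / 2.897 = 0.1229.
ΔS = 232 − 11.6 = 220.4 mg/L, so the substrate removal rate is 507 × 220.4/1000 = 111.7 kg bCOD/d.
P_X = Y_obs · Q(S₀ − S) = 0.1229 × 111.7 = 13.73 kg VSS/d.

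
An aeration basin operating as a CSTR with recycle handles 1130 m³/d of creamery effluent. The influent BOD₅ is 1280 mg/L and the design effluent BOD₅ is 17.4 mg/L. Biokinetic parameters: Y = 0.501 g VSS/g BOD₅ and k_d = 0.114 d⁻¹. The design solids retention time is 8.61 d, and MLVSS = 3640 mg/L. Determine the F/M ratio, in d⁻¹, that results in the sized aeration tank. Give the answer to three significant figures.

Steady-state biomass mass balance: V·X·(1 + k_d·θ_c) = Y·Q·(S₀ − S)·θ_c, so V = 0.501 × 1130 × (1280 − 17.4) × 8.61 / [3640 × (1 + 0.114 × 8.61)] = 6.15×10^6 / 7213 = 853.3 m³.
Food-to-microorganism ratio F/M = Q S₀ / (V X) = 1130 × 1280 / (853.3 × 3640) = 0.4657 d⁻¹.

F/M ≈ 0.466 d⁻¹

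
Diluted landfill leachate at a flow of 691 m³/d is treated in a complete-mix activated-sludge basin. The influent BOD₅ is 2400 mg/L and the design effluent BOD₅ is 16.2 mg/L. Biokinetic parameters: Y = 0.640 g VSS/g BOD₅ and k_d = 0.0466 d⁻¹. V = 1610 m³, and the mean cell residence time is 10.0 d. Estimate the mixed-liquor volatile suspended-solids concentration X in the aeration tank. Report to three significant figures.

X ≈ 4470 mg/L

X = Y·Q·ΔS·θ_c / [V·(1 + k_d θ_c)] = 0.640 × 691 × (2400 − 16.2) × 10.0 / [1610 × (1 + 0.0466 × 10.0)] = 4467 mg/L.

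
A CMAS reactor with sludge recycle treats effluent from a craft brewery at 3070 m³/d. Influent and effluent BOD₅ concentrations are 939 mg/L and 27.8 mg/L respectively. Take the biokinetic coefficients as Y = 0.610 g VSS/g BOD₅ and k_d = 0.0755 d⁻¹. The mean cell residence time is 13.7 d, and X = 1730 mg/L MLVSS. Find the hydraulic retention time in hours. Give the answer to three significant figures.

τ ≈ 51.9 h

Steady-state biomass mass balance: V·X·(1 + k_d·θ_c) = Y·Q·(S₀ − S)·θ_c, so V = 0.610 × 3070 × (939 − 27.8) × 13.7 / [1730 × (1 + 0.0755 × 13.7)] = 2.34×10^7 / 3519 = 6642 m³.
HRT = V/Q = 6642 m³ / 3070 m³·d⁻¹ = 2.164 d × 24 = 51.93 h.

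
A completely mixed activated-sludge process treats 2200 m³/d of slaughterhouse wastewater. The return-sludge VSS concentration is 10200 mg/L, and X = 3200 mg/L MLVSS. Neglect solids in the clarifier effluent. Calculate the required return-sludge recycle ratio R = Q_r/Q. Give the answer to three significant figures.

Solids balance on the clarifier gives (1+R)X = R·X_r, so R = X/(X_r − X) = 3200 / (10200 − 3200) = 0.4571.

R ≈ 0.457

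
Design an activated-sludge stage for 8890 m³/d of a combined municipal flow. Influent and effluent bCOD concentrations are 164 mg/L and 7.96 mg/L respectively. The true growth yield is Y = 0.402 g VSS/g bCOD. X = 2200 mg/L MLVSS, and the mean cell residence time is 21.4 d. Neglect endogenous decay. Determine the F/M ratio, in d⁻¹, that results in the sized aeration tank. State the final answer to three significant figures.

F/M ≈ 0.122 d⁻¹

With k_d = 0 the design equation reduces to V = Y Q (S₀−S) θ_c / X = 0.402 × 8890 × (164 − 7.96) × 21.4 / 2200 = 5424 m³.
F/M = applied load / biomass = Q·S₀/(V·X) = 8890 × 164 / (5424 × 2200) = 0.1222 d⁻¹.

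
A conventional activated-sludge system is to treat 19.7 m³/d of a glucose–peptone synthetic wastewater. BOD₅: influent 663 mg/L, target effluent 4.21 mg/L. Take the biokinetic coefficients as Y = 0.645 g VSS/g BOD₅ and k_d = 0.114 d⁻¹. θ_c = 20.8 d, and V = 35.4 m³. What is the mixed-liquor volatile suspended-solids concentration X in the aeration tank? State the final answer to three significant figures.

X = Y·Q·ΔS·θ_c / [V·(1 + k_d θ_c)] = 0.645 × 19.7 × (663 − 4.21) × 20.8 / [35.4 × (1 + 0.114 × 20.8)] = 1459 mg/L.

X ≈ 1460 mg/L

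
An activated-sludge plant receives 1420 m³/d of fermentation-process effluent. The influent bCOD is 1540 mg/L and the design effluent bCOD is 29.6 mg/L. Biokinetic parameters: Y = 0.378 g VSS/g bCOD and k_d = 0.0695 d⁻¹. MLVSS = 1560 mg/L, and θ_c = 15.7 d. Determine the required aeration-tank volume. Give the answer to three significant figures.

Rearranging the biomass balance for a CMAS with decay, V = Y·Q·ΔS·θ_c / [X·(1+k_d θ_c)] = 0.378 × 1420 × (1540 − 29.6) × 15.7 / [1560 × (1 + 0.0695 × 15.7)] = 1.27×10^7 / 3262 = 3902 m³.

V ≈ 3900 m³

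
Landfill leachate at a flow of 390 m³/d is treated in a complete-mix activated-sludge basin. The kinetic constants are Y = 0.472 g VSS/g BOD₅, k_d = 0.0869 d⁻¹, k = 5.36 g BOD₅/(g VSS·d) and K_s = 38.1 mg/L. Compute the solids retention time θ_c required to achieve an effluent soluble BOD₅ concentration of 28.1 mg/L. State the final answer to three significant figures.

θ_c ≈ 1.01 d

Specific growth rate at S = 28.1 mg/L: μ = YkS/(K_s+S) = 0.472·5.36·28.1/(38.1+28.1) = 1.074 d⁻¹.
1/θ_c = 1.074 − 0.0869 = 0.9870 d⁻¹, so θ_c = 1.013 d.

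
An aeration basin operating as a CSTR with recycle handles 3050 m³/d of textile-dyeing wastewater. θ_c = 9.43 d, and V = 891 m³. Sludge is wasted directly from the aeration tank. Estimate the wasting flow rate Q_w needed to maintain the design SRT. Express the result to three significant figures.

Q_w ≈ 94.5 m³/d

For wasting at MLVSS concentration, Q_w = V/θ_c = 891.0/9.43 = 94.49 m³/d.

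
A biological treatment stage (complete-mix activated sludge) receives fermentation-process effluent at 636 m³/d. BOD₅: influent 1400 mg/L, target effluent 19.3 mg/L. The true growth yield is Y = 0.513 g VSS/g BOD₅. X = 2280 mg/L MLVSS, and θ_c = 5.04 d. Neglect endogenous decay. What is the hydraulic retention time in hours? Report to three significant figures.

τ ≈ 37.6 h

With k_d = 0 the design equation reduces to V = Y Q (S₀−S) θ_c / X = 0.513 × 636 × (1400 − 19.3) × 5.04 / 2280 = 995.8 m³.
HRT = V/Q = 995.8 m³ / 636 m³·d⁻¹ = 1.566 d × 24 = 37.58 h.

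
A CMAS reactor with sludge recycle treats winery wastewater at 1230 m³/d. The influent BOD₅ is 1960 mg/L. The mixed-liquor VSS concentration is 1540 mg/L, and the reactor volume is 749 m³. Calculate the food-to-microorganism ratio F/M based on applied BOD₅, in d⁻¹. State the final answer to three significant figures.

F/M ≈ 2.09 d⁻¹

F/M = applied load / biomass = Q·S₀/(V·X) = 1230 × 1960 / (749.0 × 1540) = 2.090 d⁻¹.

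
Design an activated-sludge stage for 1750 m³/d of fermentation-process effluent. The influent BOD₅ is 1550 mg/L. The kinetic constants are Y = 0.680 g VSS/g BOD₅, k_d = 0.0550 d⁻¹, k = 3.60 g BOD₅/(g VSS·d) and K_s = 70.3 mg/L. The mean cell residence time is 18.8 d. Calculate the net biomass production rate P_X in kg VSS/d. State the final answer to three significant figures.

P_X ≈ 905 kg VSS/d

For a completely mixed reactor with recycle the Lawrence–McCarty relation gives S = K_s·(1 + k_d·θ_c) / [θ_c·(Y·k − k_d) − 1] = 70.3 × (1 + 0.0550 × 18.8) / [18.8 × (0.680 × 3.60 − 0.0550) − 1] = 143.0 / 43.99 = 3.251 mg/L.
Correct the yield for decay: Y_obs = Y/(1 + k_d θ_c) = 0.680 / (1 + 0.0550 × 18.8) = 0.680 / 2.034 = 0.3343.
ΔS = 1550 − 3.25 = 1547 mg/L, so the substrate removal rate is 1750 × 1547/1000 = 2707 kg BOD₅/d.
So the net sludge growth is P_X = 0.3343 × 2707 = 904.9 kg VSS/d.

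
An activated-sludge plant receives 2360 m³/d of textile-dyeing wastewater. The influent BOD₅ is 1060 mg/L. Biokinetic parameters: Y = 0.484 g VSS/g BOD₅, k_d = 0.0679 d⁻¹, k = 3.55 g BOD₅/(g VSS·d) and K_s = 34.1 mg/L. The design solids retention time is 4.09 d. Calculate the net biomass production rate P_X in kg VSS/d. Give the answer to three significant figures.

Effluent substrate depends only on kinetics and SRT: S = K_s(1 + k_d θ_c) / [θ_c(Yk − k_d) − 1] = 34.1 × (1 + 0.0679 × 4.09) / [4.09 × (0.484 × 3.55 − 0.0679) − 1] = 43.57 / 5.750 = 7.578 mg/L.
The observed yield is Y_obs = Y/(1 + k_d·θ_c) = 0.484 / (1 + 0.0679 × 4.09) = 0.484 / 1.278 = 0.3788 g VSS per g BOD₅ removed.
ΔS = 1060 − 7.58 = 1052 mg/L, so the substrate removal rate is 2360 × 1052/1000 = 2484 kg BOD₅/d.
Biomass produced: P_X = Y_obs·Q·ΔS = 0.3788 × 2484 ≈ 940.8 kg VSS/d.

P_X ≈ 941 kg VSS/d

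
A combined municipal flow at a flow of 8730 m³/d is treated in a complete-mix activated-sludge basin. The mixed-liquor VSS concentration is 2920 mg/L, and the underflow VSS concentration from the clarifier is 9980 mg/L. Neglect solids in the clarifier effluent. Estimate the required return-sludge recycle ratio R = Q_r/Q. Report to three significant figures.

R ≈ 0.414

R = Q_r/Q = X/(X_r − X) = 2920 / (9980 − 2920) = 0.4136.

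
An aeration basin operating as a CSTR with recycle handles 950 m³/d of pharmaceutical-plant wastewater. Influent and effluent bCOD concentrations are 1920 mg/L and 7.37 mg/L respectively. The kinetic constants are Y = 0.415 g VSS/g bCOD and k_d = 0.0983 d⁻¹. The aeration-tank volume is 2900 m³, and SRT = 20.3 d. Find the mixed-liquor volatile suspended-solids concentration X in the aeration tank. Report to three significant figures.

X ≈ 1760 mg/L

From V·X·(1 + k_d·θ_c) = Y·Q·(S₀ − S)·θ_c: X = 0.415 × 950 × (1920 − 7.37) × 20.3 / [2900 × (1 + 0.0983 × 20.3)] = 1762 mg/L.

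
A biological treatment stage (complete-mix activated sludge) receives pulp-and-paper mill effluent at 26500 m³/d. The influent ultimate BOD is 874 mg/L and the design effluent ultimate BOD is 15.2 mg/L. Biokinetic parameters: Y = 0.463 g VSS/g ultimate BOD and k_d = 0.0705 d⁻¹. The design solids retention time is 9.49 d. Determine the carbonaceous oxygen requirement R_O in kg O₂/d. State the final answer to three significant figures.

Observed yield with endogenous decay: Y_obs = Y / (1 + k_d·θ_c) = 0.463 / (1 + 0.0705 × 9.49) = 0.463 / 1.669 = 0.2774 g VSS/g ultimate BOD.
Q·(S₀ − S) = 26500 × (874 − 15.2) × 10⁻³ = 22758 kg/d removed.
P_X = Y_obs·Q·(S₀ − S) = 0.2774 × 22758 = 6313 kg VSS/d.
R_O = Q·ΔS − 1.42 P_X = 22758 − 8965 = 13793 kg O₂/d.

R_O ≈ 13800 kg O₂/d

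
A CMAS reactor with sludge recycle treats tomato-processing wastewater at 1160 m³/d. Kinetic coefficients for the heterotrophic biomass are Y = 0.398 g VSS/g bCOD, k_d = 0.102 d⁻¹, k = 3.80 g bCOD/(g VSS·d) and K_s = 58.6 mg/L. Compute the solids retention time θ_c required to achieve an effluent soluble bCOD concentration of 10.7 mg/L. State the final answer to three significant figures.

θ_c ≈ 7.60 d

Specific growth rate at S = 10.7 mg/L: μ = YkS/(K_s+S) = 0.398·3.80·10.7/(58.6+10.7) = 0.2335 d⁻¹.
θ_c = 1/(μ − k_d) = 1/(0.2335 − 0.102) = 1/0.1315 = 7.604 d.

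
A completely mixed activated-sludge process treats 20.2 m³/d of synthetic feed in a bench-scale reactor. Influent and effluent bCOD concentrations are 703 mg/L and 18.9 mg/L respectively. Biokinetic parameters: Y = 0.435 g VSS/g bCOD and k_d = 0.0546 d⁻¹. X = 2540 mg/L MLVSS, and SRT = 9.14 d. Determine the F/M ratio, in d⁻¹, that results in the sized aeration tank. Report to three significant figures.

F/M ≈ 0.387 d⁻¹

Steady-state biomass mass balance: V·X·(1 + k_d·θ_c) = Y·Q·(S₀ − S)·θ_c, so V = 0.435 × 20.2 × (703 − 18.9) × 9.14 / [2540 × (1 + 0.0546 × 9.14)] = 5.49×10^4 / 3808 = 14.43 m³.
Food-to-microorganism ratio F/M = Q S₀ / (V X) = 20.2 × 703 / (14.43 × 2540) = 0.3874 d⁻¹.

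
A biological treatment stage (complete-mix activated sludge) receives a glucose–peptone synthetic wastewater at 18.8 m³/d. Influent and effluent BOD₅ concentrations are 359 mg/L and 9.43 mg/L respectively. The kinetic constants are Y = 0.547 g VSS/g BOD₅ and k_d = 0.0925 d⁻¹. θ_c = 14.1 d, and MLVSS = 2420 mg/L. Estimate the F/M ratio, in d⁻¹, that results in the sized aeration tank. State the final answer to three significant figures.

From the SRT design equation V = Y Q (S₀−S) θ_c / [X (1 + k_d θ_c)] = 0.547 × 18.8 × (359 − 9.43) × 14.1 / [2420 × (1 + 0.0925 × 14.1)] = 5.07×10^4 / 5576 = 9.090 m³.
Food-to-microorganism ratio F/M = Q S₀ / (V X) = 18.8 × 359 / (9.090 × 2420) = 0.3068 d⁻¹.

F/M ≈ 0.307 d⁻¹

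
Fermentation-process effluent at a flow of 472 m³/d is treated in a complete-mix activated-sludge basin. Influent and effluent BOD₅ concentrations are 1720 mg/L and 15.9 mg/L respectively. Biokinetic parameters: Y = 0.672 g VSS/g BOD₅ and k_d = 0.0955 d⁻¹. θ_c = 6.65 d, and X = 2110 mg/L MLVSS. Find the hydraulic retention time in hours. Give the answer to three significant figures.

From the SRT design equation V = Y Q (S₀−S) θ_c / [X (1 + k_d θ_c)] = 0.672 × 472 × (1720 − 15.9) × 6.65 / [2110 × (1 + 0.0955 × 6.65)] = 3.59×10^6 / 3450 = 1042 m³.
τ = V/Q = 1042/472 = 2.207 d, or 52.98 h.

τ ≈ 53.0 h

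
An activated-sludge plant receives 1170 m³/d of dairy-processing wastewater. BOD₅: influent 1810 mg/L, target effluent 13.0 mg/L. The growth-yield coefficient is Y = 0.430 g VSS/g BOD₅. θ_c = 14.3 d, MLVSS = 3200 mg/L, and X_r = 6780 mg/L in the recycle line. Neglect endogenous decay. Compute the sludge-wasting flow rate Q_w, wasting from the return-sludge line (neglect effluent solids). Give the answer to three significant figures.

V·X = Y·Q·ΔS·θ_c gives V = 0.430 × 1170 × (1810 − 13.0) × 14.3 / 3200 = 4040 m³.
θ_c = V·X/(Q_w·X_r) when wasting from the recycle, so Q_w = V·X/(θ_c·X_r) = 4040 × 3200 / (14.3 × 6780) = 133.3 m³/d.

Q_w ≈ 133 m³/d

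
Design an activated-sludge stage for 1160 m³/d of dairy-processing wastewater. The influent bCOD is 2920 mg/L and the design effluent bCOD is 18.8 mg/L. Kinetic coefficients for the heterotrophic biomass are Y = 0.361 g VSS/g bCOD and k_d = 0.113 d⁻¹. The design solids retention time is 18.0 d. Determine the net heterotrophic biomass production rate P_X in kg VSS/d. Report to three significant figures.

P_X ≈ 400 kg VSS/d

Y_obs = Y / (1 + k_d θ_c) = 0.361 / (1 + 0.113 × 18.0) = 0.361 / 3.034 = 0.1190.
Q·(S₀ − S) = 1160 × (2920 − 18.8) × 10⁻³ = 3365 kg/d removed.
So the net sludge growth is P_X = 0.1190 × 3365 = 400.4 kg VSS/d.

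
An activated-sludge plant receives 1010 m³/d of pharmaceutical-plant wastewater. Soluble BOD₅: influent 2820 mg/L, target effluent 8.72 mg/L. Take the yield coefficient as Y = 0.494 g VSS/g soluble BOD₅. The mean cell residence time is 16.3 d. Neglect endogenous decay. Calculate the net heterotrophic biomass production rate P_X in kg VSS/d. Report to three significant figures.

Since k_d ≈ 0, Y_obs = Y = 0.494 g VSS/g soluble BOD₅.
ΔS = 2820 − 8.72 = 2811 mg/L, so the substrate removal rate is 1010 × 2811/1000 = 2839 kg soluble BOD₅/d.
Net biomass production P_X = Y_obs × Q·(S₀ − S) = 0.4940 × 2839 = 1403 kg VSS/d.

P_X ≈ 1400 kg VSS/d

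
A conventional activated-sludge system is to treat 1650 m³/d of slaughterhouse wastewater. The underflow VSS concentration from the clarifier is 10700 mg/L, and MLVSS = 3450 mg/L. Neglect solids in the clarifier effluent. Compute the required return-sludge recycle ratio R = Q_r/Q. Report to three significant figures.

R ≈ 0.476

Mass balance around the secondary clarifier (neglecting effluent solids): R = X / (X_r − X) = 3450 / (10700 − 3450) = 0.4759.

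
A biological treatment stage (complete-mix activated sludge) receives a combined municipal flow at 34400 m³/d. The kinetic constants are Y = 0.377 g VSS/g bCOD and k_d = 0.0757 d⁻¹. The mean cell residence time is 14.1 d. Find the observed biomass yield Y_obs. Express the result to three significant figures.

Y_obs ≈ 0.182 g VSS/g bCOD

Y_obs = Y / (1 + k_d θ_c) = 0.377 / (1 + 0.0757 × 14.1) = 0.377 / 2.067 = 0.1824.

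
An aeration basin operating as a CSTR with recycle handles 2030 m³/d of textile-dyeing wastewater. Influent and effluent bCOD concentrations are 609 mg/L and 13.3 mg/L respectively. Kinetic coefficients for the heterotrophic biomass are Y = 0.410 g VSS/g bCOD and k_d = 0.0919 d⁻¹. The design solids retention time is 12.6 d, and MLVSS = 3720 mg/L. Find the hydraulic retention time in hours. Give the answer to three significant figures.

τ ≈ 9.20 h

Rearranging the biomass balance for a CMAS with decay, V = Y·Q·ΔS·θ_c / [X·(1+k_d θ_c)] = 0.410 × 2030 × (609 − 13.3) × 12.6 / [3720 × (1 + 0.0919 × 12.6)] = 6.25×10^6 / 8028 = 778.2 m³.
τ = V/Q = 778.2/2030 = 0.3834 d, or 9.200 h.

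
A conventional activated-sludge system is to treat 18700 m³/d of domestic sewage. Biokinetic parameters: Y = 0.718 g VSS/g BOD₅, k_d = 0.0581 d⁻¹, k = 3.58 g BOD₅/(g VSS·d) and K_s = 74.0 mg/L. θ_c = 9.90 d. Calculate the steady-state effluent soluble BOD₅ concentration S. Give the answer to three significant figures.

From the Monod/SRT balance for a CMAS, S = K_s·(1+k_d θ_c)/[θ_c·(Y k − k_d) − 1] = 74.0 × (1 + 0.0581 × 9.90) / [9.90 × (0.718 × 3.58 − 0.0581) − 1] = 116.6 / 23.87 = 4.883 mg/L.

S ≈ 4.88 mg/L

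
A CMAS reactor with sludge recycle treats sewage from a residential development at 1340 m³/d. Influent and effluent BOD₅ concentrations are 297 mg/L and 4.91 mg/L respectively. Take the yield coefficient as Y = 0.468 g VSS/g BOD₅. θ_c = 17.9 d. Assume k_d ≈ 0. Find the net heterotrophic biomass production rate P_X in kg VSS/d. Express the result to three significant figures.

With endogenous decay neglected, the observed yield equals the true yield: Y_obs = Y = 0.468 g VSS/g BOD₅.
Mass of BOD₅ removed per day: Q(S₀ − S) = 1340 × 292.1 g/m³ = 391.4 kg/d.
Biomass produced: P_X = Y_obs·Q·ΔS = 0.4680 × 391.4 ≈ 183.2 kg VSS/d.

P_X ≈ 183 kg VSS/d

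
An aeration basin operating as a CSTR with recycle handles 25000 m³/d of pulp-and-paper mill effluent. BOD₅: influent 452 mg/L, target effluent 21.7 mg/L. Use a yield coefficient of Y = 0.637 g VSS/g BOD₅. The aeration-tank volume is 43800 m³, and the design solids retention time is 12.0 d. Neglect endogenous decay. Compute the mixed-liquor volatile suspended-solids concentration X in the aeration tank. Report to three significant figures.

X = Y·Q·ΔS·θ_c / V = 0.637 × 25000 × (452 − 21.7) × 12.0 / 43800 = 1877 mg/L.

X ≈ 1880 mg/L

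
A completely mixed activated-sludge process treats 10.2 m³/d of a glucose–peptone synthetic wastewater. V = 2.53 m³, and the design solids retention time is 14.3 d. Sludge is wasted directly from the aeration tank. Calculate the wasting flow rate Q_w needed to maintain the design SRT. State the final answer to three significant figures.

Wasting from the aeration tank: Q_w = V / θ_c = 2.530 / 14.3 = 0.1769 m³/d.

Q_w ≈ 0.177 m³/d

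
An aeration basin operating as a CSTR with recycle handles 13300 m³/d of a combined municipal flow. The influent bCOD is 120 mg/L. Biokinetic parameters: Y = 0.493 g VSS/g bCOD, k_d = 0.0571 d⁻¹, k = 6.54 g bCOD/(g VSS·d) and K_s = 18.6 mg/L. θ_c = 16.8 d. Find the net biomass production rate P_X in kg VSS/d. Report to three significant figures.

For a completely mixed reactor with recycle the Lawrence–McCarty relation gives S = K_s·(1 + k_d·θ_c) / [θ_c·(Y·k − k_d) − 1] = 18.6 × (1 + 0.0571 × 16.8) / [16.8 × (0.493 × 6.54 − 0.0571) − 1] = 36.44 / 52.21 = 0.6980 mg/L.
Y_obs = Y / (1 + k_d θ_c) = 0.493 / (1 + 0.0571 × 16.8) = 0.493 / 1.959 = 0.2516.
Q·(S₀ − S) = 13300 × (120 − 0.698) × 10⁻³ = 1587 kg/d removed.
Net biomass production P_X = Y_obs × Q·(S₀ − S) = 0.2516 × 1587 = 399.3 kg VSS/d.

P_X ≈ 399 kg VSS/d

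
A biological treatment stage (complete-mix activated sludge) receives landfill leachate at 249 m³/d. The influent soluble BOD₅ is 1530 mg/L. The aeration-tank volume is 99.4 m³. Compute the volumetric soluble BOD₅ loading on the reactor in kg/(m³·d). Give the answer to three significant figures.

L_v ≈ 3.83 kg soluble BOD₅/(m³·d)

L_v = Q S₀ / V = 249 × 1530 × 10⁻³ / 99.40 = 3.833 kg/(m³·d).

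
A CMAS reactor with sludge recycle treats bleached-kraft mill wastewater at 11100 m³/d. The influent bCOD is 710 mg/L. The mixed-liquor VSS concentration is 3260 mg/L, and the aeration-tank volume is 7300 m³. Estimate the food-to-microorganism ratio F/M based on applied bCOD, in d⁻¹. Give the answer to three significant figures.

F/M ≈ 0.331 d⁻¹

Food-to-microorganism ratio F/M = Q S₀ / (V X) = 11100 × 710 / (7300 × 3260) = 0.3312 d⁻¹.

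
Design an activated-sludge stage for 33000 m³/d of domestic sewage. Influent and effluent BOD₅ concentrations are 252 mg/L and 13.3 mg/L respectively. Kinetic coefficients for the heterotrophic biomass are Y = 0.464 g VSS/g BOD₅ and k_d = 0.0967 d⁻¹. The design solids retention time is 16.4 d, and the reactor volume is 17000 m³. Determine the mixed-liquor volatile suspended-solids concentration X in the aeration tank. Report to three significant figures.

X ≈ 1360 mg/L

X = Y·Q·ΔS·θ_c / [V·(1 + k_d θ_c)] = 0.464 × 33000 × (252 − 13.3) × 16.4 / [17000 × (1 + 0.0967 × 16.4)] = 1364 mg/L.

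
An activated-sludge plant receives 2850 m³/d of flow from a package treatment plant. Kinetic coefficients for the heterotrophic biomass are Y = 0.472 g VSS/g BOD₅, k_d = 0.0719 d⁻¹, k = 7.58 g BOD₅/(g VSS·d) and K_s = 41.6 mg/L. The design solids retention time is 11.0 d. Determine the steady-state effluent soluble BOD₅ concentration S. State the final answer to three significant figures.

From the Monod/SRT balance for a CMAS, S = K_s·(1+k_d θ_c)/[θ_c·(Y k − k_d) − 1] = 41.6 × (1 + 0.0719 × 11.0) / [11.0 × (0.472 × 7.58 − 0.0719) − 1] = 74.50 / 37.56 = 1.983 mg/L.

S ≈ 1.98 mg/L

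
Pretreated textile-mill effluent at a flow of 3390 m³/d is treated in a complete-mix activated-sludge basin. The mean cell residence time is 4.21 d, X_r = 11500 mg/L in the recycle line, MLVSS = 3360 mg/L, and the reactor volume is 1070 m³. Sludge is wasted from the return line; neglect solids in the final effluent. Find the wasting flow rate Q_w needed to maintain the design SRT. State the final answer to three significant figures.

Wasting from the return line (neglecting effluent solids): Q_w = V·X / (θ_c·X_r) = 1070 × 3360 / (4.21 × 11500) = 74.26 m³/d.

Q_w ≈ 74.3 m³/d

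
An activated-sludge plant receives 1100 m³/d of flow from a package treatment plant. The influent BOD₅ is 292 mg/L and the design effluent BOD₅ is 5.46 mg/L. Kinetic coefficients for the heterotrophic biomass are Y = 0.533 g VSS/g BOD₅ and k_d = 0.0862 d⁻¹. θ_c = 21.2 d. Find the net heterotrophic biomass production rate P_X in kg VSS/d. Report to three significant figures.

Y_obs = Y / (1 + k_d θ_c) = 0.533 / (1 + 0.0862 × 21.2) = 0.533 / 2.827 = 0.1885.
Mass of BOD₅ removed per day: Q(S₀ − S) = 1100 × 286.5 g/m³ = 315.2 kg/d.
So the net sludge growth is P_X = 0.1885 × 315.2 = 59.42 kg VSS/d.

P_X ≈ 59.4 kg VSS/d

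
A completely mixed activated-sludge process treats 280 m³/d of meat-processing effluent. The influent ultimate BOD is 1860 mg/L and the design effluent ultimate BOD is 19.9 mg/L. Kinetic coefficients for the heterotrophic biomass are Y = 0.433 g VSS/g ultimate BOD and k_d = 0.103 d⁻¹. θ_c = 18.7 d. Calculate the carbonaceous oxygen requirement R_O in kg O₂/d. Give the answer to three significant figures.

R_O ≈ 407 kg O₂/d

Y_obs = Y / (1 + k_d θ_c) = 0.433 / (1 + 0.103 × 18.7) = 0.433 / 2.926 = 0.1480.
Mass of ultimate BOD removed per day: Q(S₀ − S) = 280 × 1840 g/m³ = 515.2 kg/d.
Net sludge production P_X = 0.1480 × 515.2 = 76.24 kg VSS/d.
R_O = Q·(S₀ − S) − 1.42·P_X = 515.2 − 1.42 × 76.24 = 407.0 kg O₂/d.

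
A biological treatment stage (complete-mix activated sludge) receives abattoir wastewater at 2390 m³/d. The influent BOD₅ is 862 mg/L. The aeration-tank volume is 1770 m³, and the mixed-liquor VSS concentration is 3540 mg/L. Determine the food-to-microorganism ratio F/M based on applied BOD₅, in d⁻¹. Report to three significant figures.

F/M ≈ 0.329 d⁻¹

Food-to-microorganism ratio F/M = Q S₀ / (V X) = 2390 × 862 / (1770 × 3540) = 0.3288 d⁻¹.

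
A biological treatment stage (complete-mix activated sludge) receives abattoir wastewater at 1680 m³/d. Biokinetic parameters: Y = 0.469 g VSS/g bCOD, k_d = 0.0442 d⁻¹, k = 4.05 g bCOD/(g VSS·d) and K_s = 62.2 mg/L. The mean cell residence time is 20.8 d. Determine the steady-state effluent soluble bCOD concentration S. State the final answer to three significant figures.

S ≈ 3.18 mg/L

From the Monod/SRT balance for a CMAS, S = K_s·(1+k_d θ_c)/[θ_c·(Y k − k_d) − 1] = 62.2 × (1 + 0.0442 × 20.8) / [20.8 × (0.469 × 4.05 − 0.0442) − 1] = 119.4 / 37.59 = 3.176 mg/L.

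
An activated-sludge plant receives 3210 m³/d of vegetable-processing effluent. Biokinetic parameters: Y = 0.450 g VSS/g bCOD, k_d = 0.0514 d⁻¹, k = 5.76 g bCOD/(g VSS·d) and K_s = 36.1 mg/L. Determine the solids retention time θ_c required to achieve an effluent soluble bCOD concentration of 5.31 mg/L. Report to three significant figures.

θ_c ≈ 3.56 d

Specific growth rate at S = 5.31 mg/L: μ = YkS/(K_s+S) = 0.450·5.76·5.31/(36.1+5.31) = 0.3324 d⁻¹.
1/θ_c = 0.3324 − 0.0514 = 0.2810 d⁻¹, so θ_c = 3.559 d.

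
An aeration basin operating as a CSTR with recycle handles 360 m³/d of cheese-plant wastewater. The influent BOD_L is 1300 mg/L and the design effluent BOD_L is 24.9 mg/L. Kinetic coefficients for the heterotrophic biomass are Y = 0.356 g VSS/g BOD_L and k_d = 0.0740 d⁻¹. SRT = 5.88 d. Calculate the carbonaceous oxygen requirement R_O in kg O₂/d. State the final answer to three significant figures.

R_O ≈ 297 kg O₂/d

Correct the yield for decay: Y_obs = Y/(1 + k_d θ_c) = 0.356 / (1 + 0.0740 × 5.88) = 0.356 / 1.435 = 0.2481.
Mass of BOD_L removed per day: Q(S₀ − S) = 360 × 1275 g/m³ = 459.0 kg/d.
P_X = Y_obs·Q·(S₀ − S) = 0.2481 × 459.0 = 113.9 kg VSS/d.
R_O = Q·(S₀ − S) − 1.42·P_X = 459.0 − 1.42 × 113.9 = 297.3 kg O₂/d.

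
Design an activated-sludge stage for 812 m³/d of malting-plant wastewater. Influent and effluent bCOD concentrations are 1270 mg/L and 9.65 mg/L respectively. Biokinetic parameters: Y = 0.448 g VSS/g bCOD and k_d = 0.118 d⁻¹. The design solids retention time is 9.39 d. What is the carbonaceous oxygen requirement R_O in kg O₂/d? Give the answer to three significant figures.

The observed yield is Y_obs = Y/(1 + k_d·θ_c) = 0.448 / (1 + 0.118 × 9.39) = 0.448 / 2.108 = 0.2125 g VSS per g bCOD removed.
Mass of bCOD removed per day: Q(S₀ − S) = 812 × 1260 g/m³ = 1023 kg/d.
P_X = Y_obs·Q·(S₀ − S) = 0.2125 × 1023 = 217.5 kg VSS/d.
R_O = Q·ΔS − 1.42 P_X = 1023 − 308.8 = 714.6 kg O₂/d.

R_O ≈ 715 kg O₂/d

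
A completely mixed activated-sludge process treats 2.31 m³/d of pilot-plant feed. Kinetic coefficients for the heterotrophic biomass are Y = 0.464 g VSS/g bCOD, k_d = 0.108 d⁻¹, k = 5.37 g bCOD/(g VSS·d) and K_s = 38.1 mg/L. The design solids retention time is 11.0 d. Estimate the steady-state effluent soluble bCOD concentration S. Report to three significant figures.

S ≈ 3.31 mg/L

For a completely mixed reactor with recycle the Lawrence–McCarty relation gives S = K_s·(1 + k_d·θ_c) / [θ_c·(Y·k − k_d) − 1] = 38.1 × (1 + 0.108 × 11.0) / [11.0 × (0.464 × 5.37 − 0.108) − 1] = 83.36 / 25.22 = 3.305 mg/L.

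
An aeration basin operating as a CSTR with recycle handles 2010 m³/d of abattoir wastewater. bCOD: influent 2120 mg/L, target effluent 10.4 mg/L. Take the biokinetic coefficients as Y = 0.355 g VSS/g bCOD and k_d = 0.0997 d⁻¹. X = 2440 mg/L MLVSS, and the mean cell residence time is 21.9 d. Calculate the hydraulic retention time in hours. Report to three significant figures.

Rearranging the biomass balance for a CMAS with decay, V = Y·Q·ΔS·θ_c / [X·(1+k_d θ_c)] = 0.355 × 2010 × (2120 − 10.4) × 21.9 / [2440 × (1 + 0.0997 × 21.9)] = 3.3×10^7 / 7768 = 4244 m³.
τ = V/Q = 4244/2010 = 2.111 d, or 50.68 h.

τ ≈ 50.7 h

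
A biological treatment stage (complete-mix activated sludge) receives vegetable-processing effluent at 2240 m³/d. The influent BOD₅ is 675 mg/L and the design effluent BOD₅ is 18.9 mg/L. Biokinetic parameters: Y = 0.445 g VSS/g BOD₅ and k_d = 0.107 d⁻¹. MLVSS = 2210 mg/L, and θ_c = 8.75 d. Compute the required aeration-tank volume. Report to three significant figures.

V ≈ 1340 m³

Rearranging the biomass balance for a CMAS with decay, V = Y·Q·ΔS·θ_c / [X·(1+k_d θ_c)] = 0.445 × 2240 × (675 − 18.9) × 8.75 / [2210 × (1 + 0.107 × 8.75)] = 5.72×10^6 / 4279 = 1337 m³.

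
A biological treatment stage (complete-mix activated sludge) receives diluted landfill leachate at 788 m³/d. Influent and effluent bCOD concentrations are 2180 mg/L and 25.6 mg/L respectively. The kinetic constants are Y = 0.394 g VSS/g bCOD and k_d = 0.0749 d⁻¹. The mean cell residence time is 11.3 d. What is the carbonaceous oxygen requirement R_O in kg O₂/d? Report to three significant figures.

Correct the yield for decay: Y_obs = Y/(1 + k_d θ_c) = 0.394 / (1 + 0.0749 × 11.3) = 0.394 / 1.846 = 0.2134.
Substrate removed = Q·(S₀ − S) = 788 m³/d × (2180 − 25.6) g/m³ = 1.7×10^6 g/d = 1698 kg/d.
Net sludge production P_X = 0.2134 × 1698 = 362.3 kg VSS/d.
R_O = Q·(S₀ − S) − 1.42·P_X = 1698 − 1.42 × 362.3 = 1183 kg O₂/d.

R_O ≈ 1180 kg O₂/d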